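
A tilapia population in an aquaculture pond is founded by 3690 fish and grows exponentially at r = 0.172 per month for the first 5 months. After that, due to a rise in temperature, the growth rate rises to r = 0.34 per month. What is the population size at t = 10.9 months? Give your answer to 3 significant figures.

Phase 1: N(5) = 3690·e^(0.172×5) = 3690·e^0.86 = 8720.06.
Phase 2 runs for 10.9 − 5 = 5.9 months at r = 0.34.
N(10.9) = 8720.06·e^(0.34×5.9) = 8720.06·e^2.006 = 64820.8.

64800 fish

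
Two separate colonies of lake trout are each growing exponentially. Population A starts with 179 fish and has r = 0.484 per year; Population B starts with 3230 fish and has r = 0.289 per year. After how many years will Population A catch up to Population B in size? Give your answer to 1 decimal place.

14.8 years

Set 179·e^(0.484t) = 3230·e^(0.289t).
e^((0.484 − 0.289)t) = 3230/179 → e^(0.195·t) = 18.045.
0.195·t = ln(18.045) = 2.8929, so t = 2.8929/0.195 = 14.835.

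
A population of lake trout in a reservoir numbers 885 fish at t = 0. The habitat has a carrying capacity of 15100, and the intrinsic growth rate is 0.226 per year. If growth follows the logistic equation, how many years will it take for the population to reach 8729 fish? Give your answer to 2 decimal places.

A = (K − N₀)/N₀ = (15100 − 885)/885 = 16.062.
Solve 15100/(1 + 16.062·e^(−0.226t)) = 8729: 1 + 16.062·e^(−0.226t) = 1.7299, so e^(−0.226t) = 0.0454401.
−0.226·t = ln(0.0454401) = -3.0914, so t = 3.0914/0.226 = 13.679.

13.68 years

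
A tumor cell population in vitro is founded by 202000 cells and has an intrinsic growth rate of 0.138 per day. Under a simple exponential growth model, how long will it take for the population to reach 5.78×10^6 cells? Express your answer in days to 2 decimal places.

Set N₀·e^(rt) = 5.78×10^6: e^(0.138·t) = 5.78×10^6/202000 = 28.614.
0.138·t = ln(28.614) = 3.3539, so t = 3.3539/0.138 = 24.304.

24.30 days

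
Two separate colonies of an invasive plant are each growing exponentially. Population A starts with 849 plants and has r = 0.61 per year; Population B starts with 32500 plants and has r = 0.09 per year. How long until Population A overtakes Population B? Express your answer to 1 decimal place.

7.0 years

Set 849·e^(0.61t) = 32500·e^(0.09t).
e^((0.61 − 0.09)t) = 32500/849 → e^(0.52·t) = 38.28.
0.52·t = ln(38.28) = 3.6449, so t = 3.6449/0.52 = 7.0095.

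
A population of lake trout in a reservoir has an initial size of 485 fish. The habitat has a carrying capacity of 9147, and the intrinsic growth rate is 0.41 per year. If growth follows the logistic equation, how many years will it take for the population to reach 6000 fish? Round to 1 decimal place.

8.6 years

A = (K − N₀)/N₀ = (9147 − 485)/485 = 17.86.
Solve 9147/(1 + 17.86·e^(−0.41t)) = 6000: 1 + 17.86·e^(−0.41t) = 1.5245, so e^(−0.41t) = 0.0293676.
−0.41·t = ln(0.0293676) = -3.5279, so t = 3.5279/0.41 = 8.6045.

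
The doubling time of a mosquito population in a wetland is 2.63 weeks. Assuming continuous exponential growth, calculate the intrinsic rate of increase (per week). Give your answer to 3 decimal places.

r = ln(2)/t_d = 0.6931/2.63 = 0.26355.

0.264 per week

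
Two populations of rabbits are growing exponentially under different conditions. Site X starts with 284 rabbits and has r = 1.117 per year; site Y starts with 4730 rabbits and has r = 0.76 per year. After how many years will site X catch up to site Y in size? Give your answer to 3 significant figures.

7.88 years

Set 284·e^(1.117t) = 4730·e^(0.76t).
e^((1.117 − 0.76)t) = 4730/284 → e^(0.357·t) = 16.655.
0.357·t = ln(16.655) = 2.8127, so t = 2.8127/0.357 = 7.8787.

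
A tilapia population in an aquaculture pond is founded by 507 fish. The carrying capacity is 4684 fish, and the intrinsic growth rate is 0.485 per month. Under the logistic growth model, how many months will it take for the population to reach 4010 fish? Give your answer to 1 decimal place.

A = (K − N₀)/N₀ = (4684 − 507)/507 = 8.2387.
Solve 4684/(1 + 8.2387·e^(−0.485t)) = 4010: 1 + 8.2387·e^(−0.485t) = 1.1681, so e^(−0.485t) = 0.0204014.
−0.485·t = ln(0.0204014) = -3.8922, so t = 3.8922/0.485 = 8.0251.

8.0 months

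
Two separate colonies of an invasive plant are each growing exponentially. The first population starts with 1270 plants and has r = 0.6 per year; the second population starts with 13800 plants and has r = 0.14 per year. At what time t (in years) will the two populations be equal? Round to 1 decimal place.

Set 1270·e^(0.6t) = 13800·e^(0.14t).
e^((0.6 − 0.14)t) = 13800/1270 → e^(0.46·t) = 10.866.
0.46·t = ln(10.866) = 2.3857, so t = 2.3857/0.46 = 5.1862.

5.2 years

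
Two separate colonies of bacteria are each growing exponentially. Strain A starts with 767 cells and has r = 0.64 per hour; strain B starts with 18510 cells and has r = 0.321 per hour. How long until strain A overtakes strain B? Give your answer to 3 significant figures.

Set 767·e^(0.64t) = 18510·e^(0.321t).
e^((0.64 − 0.321)t) = 18510/767 → e^(0.319·t) = 24.133.
0.319·t = ln(24.133) = 3.1836, so t = 3.1836/0.319 = 9.9799.

9.98 hours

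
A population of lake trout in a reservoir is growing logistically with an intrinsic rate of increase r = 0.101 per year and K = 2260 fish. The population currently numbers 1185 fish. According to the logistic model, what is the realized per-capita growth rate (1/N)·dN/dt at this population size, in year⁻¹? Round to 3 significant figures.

(1/N)·dN/dt = r(1 − N/K) = 0.101 × (1 − 1185/2260).
= 0.101 × 0.47566 = 0.048042.

0.0480 per year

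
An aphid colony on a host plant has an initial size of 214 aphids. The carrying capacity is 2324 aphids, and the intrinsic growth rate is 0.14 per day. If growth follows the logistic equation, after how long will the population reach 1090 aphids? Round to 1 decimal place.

A = (K − N₀)/N₀ = (2324 − 214)/214 = 9.8598.
Solve 2324/(1 + 9.8598·e^(−0.14t)) = 1090: 1 + 9.8598·e^(−0.14t) = 2.1321, so e^(−0.14t) = 0.114821.
−0.14·t = ln(0.114821) = -2.1644, so t = 2.1644/0.14 = 15.46.

15.5 days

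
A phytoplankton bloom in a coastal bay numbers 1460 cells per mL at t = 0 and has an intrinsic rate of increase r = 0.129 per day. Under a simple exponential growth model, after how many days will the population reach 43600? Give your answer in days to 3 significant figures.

26.3 days

Set N₀·e^(rt) = 43600: e^(0.129·t) = 43600/1460 = 29.863.
0.129·t = ln(29.863) = 3.3966, so t = 3.3966/0.129 = 26.33.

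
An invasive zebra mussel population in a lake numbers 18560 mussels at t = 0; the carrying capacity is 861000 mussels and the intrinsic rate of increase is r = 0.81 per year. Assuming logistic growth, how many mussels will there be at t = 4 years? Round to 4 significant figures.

310000 mussels

A = (K − N₀)/N₀ = (861000 − 18560)/18560 = 45.39.
N(t) = K/(1 + A·e^(−rt)) = 861000/(1 + 45.39×e^(−0.81×4)).
e^(−3.24) = 0.039164; denominator = 1 + 45.39×0.039164 = 2.7777.
N = 861000/2.7777 = 309974.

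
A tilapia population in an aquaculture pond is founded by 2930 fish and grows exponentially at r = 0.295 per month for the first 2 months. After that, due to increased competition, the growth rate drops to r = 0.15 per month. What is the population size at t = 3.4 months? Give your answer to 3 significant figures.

6520 fish

Phase 1: N(2) = 2930·e^(0.295×2) = 2930·e^0.59 = 5285.69.
Phase 2 runs for 3.4 − 2 = 1.4 months at r = 0.15.
N(3.4) = 5285.69·e^(0.15×1.4) = 5285.69·e^0.21 = 6520.83.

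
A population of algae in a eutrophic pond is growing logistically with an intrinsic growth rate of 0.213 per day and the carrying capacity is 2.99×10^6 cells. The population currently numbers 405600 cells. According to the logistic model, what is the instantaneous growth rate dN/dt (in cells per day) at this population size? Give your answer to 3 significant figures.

dN/dt = rN(1 − N/K) = 0.213 × 405600 × (1 − 405600/2.99×10^6).
1 − 405600/2.99×10^6 = 0.86435; dN/dt = 0.213 × 405600 × 0.86435 = 74673.

74700 cells per day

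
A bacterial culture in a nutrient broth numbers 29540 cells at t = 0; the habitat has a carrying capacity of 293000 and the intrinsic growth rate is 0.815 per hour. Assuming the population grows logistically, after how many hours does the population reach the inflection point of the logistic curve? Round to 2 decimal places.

2.68 hours

Logistic growth is fastest at N = K/2 = 146500.
A = (K − N₀)/N₀ = 8.9188. Set K/(1 + A·e^(−rt)) = K/2 → A·e^(−rt) = 1.
e^(−0.815t) = 1/8.9188 = 0.112123, so t = ln(8.9188)/0.815 = 2.1882/0.815 = 2.6849.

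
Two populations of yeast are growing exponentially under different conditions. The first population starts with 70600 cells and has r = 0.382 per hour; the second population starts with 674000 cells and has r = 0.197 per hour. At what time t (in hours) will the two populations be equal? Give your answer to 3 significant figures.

Set 70600·e^(0.382t) = 674000·e^(0.197t).
e^((0.382 − 0.197)t) = 674000/70600 → e^(0.185·t) = 9.5467.
0.185·t = ln(9.5467) = 2.2562, so t = 2.2562/0.185 = 12.196.

12.2 hours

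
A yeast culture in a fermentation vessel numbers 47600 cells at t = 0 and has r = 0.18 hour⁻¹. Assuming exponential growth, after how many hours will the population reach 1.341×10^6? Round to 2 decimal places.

18.55 hours

Set N₀·e^(rt) = 1.341×10^6: e^(0.18·t) = 1.341×10^6/47600 = 28.172.
0.18·t = ln(28.172) = 3.3383, so t = 3.3383/0.18 = 18.546.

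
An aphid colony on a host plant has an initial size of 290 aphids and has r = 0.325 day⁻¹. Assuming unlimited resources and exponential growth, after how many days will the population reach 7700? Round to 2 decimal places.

Set N₀·e^(rt) = 7700: e^(0.325·t) = 7700/290 = 26.552.
0.325·t = ln(26.552) = 3.2791, so t = 3.2791/0.325 = 10.09.

10.09 days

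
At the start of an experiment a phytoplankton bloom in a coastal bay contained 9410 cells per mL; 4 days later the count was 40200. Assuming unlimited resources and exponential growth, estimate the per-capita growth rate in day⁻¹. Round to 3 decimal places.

0.363 per day

From N(t) = N₀·e^(rt): e^(r·4) = 40200/9410 = 4.2721.
r·4 = ln(4.2721) = 1.4521, so r = 1.4521/4 = 0.36302.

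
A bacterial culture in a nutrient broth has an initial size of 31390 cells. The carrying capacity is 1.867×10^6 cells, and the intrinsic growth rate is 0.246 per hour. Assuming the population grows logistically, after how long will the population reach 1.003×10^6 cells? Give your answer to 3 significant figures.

17.1 hours

A = (K − N₀)/N₀ = (1.867×10^6 − 31390)/31390 = 58.478.
Solve 1.867×10^6/(1 + 58.478·e^(−0.246t)) = 1.003×10^6: 1 + 58.478·e^(−0.246t) = 1.8614, so e^(−0.246t) = 0.0147307.
−0.246·t = ln(0.0147307) = -4.2178, so t = 4.2178/0.246 = 17.146.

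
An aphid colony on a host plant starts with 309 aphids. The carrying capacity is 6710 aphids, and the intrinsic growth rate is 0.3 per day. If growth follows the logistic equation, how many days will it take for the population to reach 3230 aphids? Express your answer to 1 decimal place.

A = (K − N₀)/N₀ = (6710 − 309)/309 = 20.715.
Solve 6710/(1 + 20.715·e^(−0.3t)) = 3230: 1 + 20.715·e^(−0.3t) = 2.0774, so e^(−0.3t) = 0.0520101.
−0.3·t = ln(0.0520101) = -2.9563, so t = 2.9563/0.3 = 9.8544.

9.9 days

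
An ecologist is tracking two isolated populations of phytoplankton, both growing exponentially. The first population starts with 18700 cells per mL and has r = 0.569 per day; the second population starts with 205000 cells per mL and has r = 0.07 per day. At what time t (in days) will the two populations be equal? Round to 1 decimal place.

Set 18700·e^(0.569t) = 205000·e^(0.07t).
e^((0.569 − 0.07)t) = 205000/18700 → e^(0.499·t) = 10.963.
0.499·t = ln(10.963) = 2.3945, so t = 2.3945/0.499 = 4.7986.

4.8 days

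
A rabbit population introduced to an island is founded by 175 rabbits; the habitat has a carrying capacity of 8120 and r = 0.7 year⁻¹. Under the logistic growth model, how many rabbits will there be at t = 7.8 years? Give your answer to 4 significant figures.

6806 rabbits

A = (K − N₀)/N₀ = (8120 − 175)/175 = 45.4.
N(t) = K/(1 + A·e^(−rt)) = 8120/(1 + 45.4×e^(−0.7×7.8)).
e^(−5.46) = 0.0042536; denominator = 1 + 45.4×0.0042536 = 1.1931.
N = 8120/1.1931 = 6805.73.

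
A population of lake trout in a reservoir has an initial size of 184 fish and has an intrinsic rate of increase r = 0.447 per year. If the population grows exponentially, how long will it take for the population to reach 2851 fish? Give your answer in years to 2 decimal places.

6.13 years

Set N₀·e^(rt) = 2851: e^(0.447·t) = 2851/184 = 15.495.
0.447·t = ln(15.495) = 2.7405, so t = 2.7405/0.447 = 6.1308.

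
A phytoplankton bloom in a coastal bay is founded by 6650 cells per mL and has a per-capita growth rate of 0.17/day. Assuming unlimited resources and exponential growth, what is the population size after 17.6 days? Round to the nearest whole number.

N(t) = N₀·e^(rt) = 6650 × e^(0.17×17.6) = 6650 × e^2.992.
e^2.992 ≈ 19.925, so N ≈ 6650 × 19.925 = 132505.

132505 cells per mL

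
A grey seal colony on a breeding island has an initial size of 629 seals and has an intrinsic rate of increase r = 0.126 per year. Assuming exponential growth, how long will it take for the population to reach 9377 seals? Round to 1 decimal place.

Set N₀·e^(rt) = 9377: e^(0.126·t) = 9377/629 = 14.908.
0.126·t = ln(14.908) = 2.7019, so t = 2.7019/0.126 = 21.444.

21.4 years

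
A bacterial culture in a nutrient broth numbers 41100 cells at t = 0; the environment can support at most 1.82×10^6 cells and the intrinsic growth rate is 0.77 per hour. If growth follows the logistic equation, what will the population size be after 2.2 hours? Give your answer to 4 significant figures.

A = (K − N₀)/N₀ = (1.82×10^6 − 41100)/41100 = 43.282.
N(t) = K/(1 + A·e^(−rt)) = 1.82×10^6/(1 + 43.282×e^(−0.77×2.2)).
e^(−1.694) = 0.18378; denominator = 1 + 43.282×0.18378 = 8.9545.
N = 1.82×10^6/8.9545 = 203249.

203200 cells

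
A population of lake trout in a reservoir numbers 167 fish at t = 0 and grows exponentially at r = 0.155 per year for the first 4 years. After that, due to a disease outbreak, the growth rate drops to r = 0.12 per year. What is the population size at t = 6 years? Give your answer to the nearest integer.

Phase 1: N(4) = 167·e^(0.155×4) = 167·e^0.62 = 310.441.
Phase 2 runs for 6 − 4 = 2 years at r = 0.12.
N(6) = 310.441·e^(0.12×2) = 310.441·e^0.24 = 394.648.

395 fish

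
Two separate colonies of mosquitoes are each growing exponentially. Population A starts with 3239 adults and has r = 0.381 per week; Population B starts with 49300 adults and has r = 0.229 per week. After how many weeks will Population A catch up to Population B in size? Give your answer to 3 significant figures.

Set 3239·e^(0.381t) = 49300·e^(0.229t).
e^((0.381 − 0.229)t) = 49300/3239 → e^(0.152·t) = 15.221.
0.152·t = ln(15.221) = 2.7227, so t = 2.7227/0.152 = 17.912.

17.9 weeks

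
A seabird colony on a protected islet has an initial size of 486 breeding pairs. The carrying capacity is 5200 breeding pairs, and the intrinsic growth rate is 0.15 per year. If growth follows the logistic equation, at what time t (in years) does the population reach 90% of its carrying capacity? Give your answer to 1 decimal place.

29.8 years

A = (K − N₀)/N₀ = (5200 − 486)/486 = 9.6996.
Solve 5200/(1 + 9.6996·e^(−0.15t)) = 4680: 1 + 9.6996·e^(−0.15t) = 1.1111, so e^(−0.15t) = 0.0114552.
−0.15·t = ln(0.0114552) = -4.4693, so t = 4.4693/0.15 = 29.795.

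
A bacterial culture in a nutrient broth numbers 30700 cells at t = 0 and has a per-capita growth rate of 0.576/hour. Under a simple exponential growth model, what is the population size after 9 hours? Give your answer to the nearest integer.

N(t) = N₀·e^(rt) = 30700 × e^(0.576×9) = 30700 × e^5.184.
e^5.184 ≈ 178.39, so N ≈ 30700 × 178.39 = 5.476725×10^6.

5476725 cells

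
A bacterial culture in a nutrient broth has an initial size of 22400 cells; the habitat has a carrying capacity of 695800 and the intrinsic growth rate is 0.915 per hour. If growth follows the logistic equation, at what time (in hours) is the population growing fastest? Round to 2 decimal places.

3.72 hours

Logistic growth is fastest at N = K/2 = 347900.
A = (K − N₀)/N₀ = 30.062. Set K/(1 + A·e^(−rt)) = K/2 → A·e^(−rt) = 1.
e^(−0.915t) = 1/30.062 = 0.033264, so t = ln(30.062)/0.915 = 3.4033/0.915 = 3.7194.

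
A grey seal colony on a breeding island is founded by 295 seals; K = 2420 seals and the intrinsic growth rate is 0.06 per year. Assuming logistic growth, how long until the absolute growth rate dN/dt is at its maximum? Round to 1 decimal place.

32.9 years

Logistic growth is fastest at N = K/2 = 1210.
A = (K − N₀)/N₀ = 7.2034. Set K/(1 + A·e^(−rt)) = K/2 → A·e^(−rt) = 1.
e^(−0.06t) = 1/7.2034 = 0.138824, so t = ln(7.2034)/0.06 = 1.9746/0.06 = 32.909.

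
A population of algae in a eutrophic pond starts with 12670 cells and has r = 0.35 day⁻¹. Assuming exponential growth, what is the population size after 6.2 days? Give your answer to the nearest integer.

N(t) = N₀·e^(rt) = 12670 × e^(0.35×6.2) = 12670 × e^2.17.
e^2.17 ≈ 8.7583, so N ≈ 12670 × 8.7583 = 110967.

110967 cells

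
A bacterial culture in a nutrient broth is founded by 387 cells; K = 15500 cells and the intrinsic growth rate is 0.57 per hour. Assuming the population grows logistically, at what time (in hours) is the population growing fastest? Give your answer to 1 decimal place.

Logistic growth is fastest at N = K/2 = 7750.
A = (K − N₀)/N₀ = 39.052. Set K/(1 + A·e^(−rt)) = K/2 → A·e^(−rt) = 1.
e^(−0.57t) = 1/39.052 = 0.0256071, so t = ln(39.052)/0.57 = 3.6649/0.57 = 6.4296.

6.4 hours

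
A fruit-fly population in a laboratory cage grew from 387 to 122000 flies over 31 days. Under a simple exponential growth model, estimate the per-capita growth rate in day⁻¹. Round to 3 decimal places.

0.186 per day

From N(t) = N₀·e^(rt): e^(r·31) = 122000/387 = 315.25.
r·31 = ln(315.25) = 5.7534, so r = 5.7534/31 = 0.18559.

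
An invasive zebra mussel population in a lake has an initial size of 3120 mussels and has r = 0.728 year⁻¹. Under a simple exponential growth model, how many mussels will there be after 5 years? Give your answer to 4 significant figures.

118800 mussels

N(t) = N₀·e^(rt) = 3120 × e^(0.728×5) = 3120 × e^3.64.
e^3.64 ≈ 38.092, so N ≈ 3120 × 38.092 = 118847.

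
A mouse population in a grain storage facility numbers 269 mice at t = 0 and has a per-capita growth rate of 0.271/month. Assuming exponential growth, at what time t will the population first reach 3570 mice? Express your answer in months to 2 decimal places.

Set N₀·e^(rt) = 3570: e^(0.271·t) = 3570/269 = 13.271.
0.271·t = ln(13.271) = 2.5856, so t = 2.5856/0.271 = 9.541.

9.54 months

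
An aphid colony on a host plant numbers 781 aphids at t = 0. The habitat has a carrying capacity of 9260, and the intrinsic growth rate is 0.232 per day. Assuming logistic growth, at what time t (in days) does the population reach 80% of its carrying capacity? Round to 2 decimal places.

A = (K − N₀)/N₀ = (9260 − 781)/781 = 10.857.
Solve 9260/(1 + 10.857·e^(−0.232t)) = 7408: 1 + 10.857·e^(−0.232t) = 1.25, so e^(−0.232t) = 0.0230275.
−0.232·t = ln(0.0230275) = -3.7711, so t = 3.7711/0.232 = 16.255.

16.25 days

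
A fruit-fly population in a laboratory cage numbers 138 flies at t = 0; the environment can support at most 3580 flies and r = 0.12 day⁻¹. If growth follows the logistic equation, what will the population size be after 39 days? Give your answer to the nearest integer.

A = (K − N₀)/N₀ = (3580 − 138)/138 = 24.942.
N(t) = K/(1 + A·e^(−rt)) = 3580/(1 + 24.942×e^(−0.12×39)).
e^(−4.68) = 0.009279; denominator = 1 + 24.942×0.009279 = 1.2314.
N = 3580/1.2314 = 2907.17.

2907 flies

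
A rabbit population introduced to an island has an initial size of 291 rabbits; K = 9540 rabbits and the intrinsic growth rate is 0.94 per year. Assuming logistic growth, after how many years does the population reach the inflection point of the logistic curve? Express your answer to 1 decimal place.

3.7 years

Logistic growth is fastest at N = K/2 = 4770.
A = (K − N₀)/N₀ = 31.784. Set K/(1 + A·e^(−rt)) = K/2 → A·e^(−rt) = 1.
e^(−0.94t) = 1/31.784 = 0.0314629, so t = ln(31.784)/0.94 = 3.4589/0.94 = 3.6797.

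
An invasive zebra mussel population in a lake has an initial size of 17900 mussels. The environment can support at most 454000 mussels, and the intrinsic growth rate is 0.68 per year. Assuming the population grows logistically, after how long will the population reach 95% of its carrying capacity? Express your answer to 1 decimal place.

9.0 years

A = (K − N₀)/N₀ = (454000 − 17900)/17900 = 24.363.
Solve 454000/(1 + 24.363·e^(−0.68t)) = 431300: 1 + 24.363·e^(−0.68t) = 1.0526, so e^(−0.68t) = 0.0021603.
−0.68·t = ln(0.0021603) = -6.1375, so t = 6.1375/0.68 = 9.0257.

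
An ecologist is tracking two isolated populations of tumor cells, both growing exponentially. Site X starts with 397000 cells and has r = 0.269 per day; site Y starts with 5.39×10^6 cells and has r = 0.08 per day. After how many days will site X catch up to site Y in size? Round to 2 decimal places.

Set 397000·e^(0.269t) = 5.39×10^6·e^(0.08t).
e^((0.269 − 0.08)t) = 5.39×10^6/397000 → e^(0.189·t) = 13.577.
0.189·t = ln(13.577) = 2.6084, so t = 2.6084/0.189 = 13.801.

13.80 days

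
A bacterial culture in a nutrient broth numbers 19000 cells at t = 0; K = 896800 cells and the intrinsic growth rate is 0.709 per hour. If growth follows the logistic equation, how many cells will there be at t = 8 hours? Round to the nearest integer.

773788 cells

A = (K − N₀)/N₀ = (896800 − 19000)/19000 = 46.2.
N(t) = K/(1 + A·e^(−rt)) = 896800/(1 + 46.2×e^(−0.709×8)).
e^(−5.672) = 0.003441; denominator = 1 + 46.2×0.003441 = 1.159.
N = 896800/1.159 = 773788.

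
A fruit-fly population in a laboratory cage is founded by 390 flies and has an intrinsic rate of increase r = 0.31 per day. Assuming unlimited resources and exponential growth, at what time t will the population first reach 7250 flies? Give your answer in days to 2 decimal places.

Set N₀·e^(rt) = 7250: e^(0.31·t) = 7250/390 = 18.59.
0.31·t = ln(18.59) = 2.9226, so t = 2.9226/0.31 = 9.4278.

9.43 days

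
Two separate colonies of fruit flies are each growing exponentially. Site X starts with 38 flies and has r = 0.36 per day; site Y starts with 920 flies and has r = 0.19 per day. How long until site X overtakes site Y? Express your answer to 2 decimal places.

18.75 days

Set 38·e^(0.36t) = 920·e^(0.19t).
e^((0.36 − 0.19)t) = 920/38 → e^(0.17·t) = 24.211.
0.17·t = ln(24.211) = 3.1868, so t = 3.1868/0.17 = 18.746.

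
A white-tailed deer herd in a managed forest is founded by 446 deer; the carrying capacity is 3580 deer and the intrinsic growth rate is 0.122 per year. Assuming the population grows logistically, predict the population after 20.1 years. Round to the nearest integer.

A = (K − N₀)/N₀ = (3580 − 446)/446 = 7.0269.
N(t) = K/(1 + A·e^(−rt)) = 3580/(1 + 7.0269×e^(−0.122×20.1)).
e^(−2.452) = 0.086104; denominator = 1 + 7.0269×0.086104 = 1.605.
N = 3580/1.605 = 2230.47.

2230 deer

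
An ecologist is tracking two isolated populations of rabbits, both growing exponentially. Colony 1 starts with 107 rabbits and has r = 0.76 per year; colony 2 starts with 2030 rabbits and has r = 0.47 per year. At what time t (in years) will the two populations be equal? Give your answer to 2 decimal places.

10.15 years

Set 107·e^(0.76t) = 2030·e^(0.47t).
e^((0.76 − 0.47)t) = 2030/107 → e^(0.29·t) = 18.972.
0.29·t = ln(18.972) = 2.943, so t = 2.943/0.29 = 10.148.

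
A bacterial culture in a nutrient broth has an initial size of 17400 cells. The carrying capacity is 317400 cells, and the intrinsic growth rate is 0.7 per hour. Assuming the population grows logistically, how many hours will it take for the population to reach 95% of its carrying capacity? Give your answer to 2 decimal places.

A = (K − N₀)/N₀ = (317400 − 17400)/17400 = 17.241.
Solve 317400/(1 + 17.241·e^(−0.7t)) = 301530: 1 + 17.241·e^(−0.7t) = 1.0526, so e^(−0.7t) = 0.00305263.
−0.7·t = ln(0.00305263) = -5.7918, so t = 5.7918/0.7 = 8.2739.

8.27 hours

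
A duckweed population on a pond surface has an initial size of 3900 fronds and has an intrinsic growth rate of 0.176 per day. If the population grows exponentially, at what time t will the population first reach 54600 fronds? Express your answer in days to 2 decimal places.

14.99 days

Set N₀·e^(rt) = 54600: e^(0.176·t) = 54600/3900 = 14.
0.176·t = ln(14) = 2.6391, so t = 2.6391/0.176 = 14.995.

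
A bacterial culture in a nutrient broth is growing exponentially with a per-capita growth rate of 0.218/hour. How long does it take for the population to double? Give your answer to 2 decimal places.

Doubling time t_d = ln(2)/r = 0.6931/0.218 = 3.1796.

3.18 hours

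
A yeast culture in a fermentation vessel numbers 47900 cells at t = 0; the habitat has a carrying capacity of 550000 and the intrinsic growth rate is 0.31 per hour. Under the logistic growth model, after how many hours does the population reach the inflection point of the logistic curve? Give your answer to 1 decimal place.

Logistic growth is fastest at N = K/2 = 275000.
A = (K − N₀)/N₀ = 10.482. Set K/(1 + A·e^(−rt)) = K/2 → A·e^(−rt) = 1.
e^(−0.31t) = 1/10.482 = 0.0953993, so t = ln(10.482)/0.31 = 2.3497/0.31 = 7.5796.

7.6 hours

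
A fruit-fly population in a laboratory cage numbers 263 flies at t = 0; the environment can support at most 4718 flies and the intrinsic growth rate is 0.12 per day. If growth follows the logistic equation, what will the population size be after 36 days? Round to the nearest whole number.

A = (K − N₀)/N₀ = (4718 − 263)/263 = 16.939.
N(t) = K/(1 + A·e^(−rt)) = 4718/(1 + 16.939×e^(−0.12×36)).
e^(−4.32) = 0.0133; denominator = 1 + 16.939×0.0133 = 1.2253.
N = 4718/1.2253 = 3850.52.

3851 flies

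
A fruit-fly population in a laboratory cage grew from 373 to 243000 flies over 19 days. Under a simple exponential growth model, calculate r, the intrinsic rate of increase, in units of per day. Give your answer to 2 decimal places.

0.34 per day

From N(t) = N₀·e^(rt): e^(r·19) = 243000/373 = 651.47.
r·19 = ln(651.47) = 6.4792, so r = 6.4792/19 = 0.34101.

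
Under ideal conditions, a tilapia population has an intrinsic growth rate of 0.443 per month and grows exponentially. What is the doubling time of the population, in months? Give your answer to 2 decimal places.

1.56 months

Doubling time t_d = ln(2)/r = 0.6931/0.443 = 1.5647.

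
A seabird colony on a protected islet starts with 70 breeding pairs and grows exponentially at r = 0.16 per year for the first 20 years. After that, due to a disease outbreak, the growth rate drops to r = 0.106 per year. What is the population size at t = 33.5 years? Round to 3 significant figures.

7180 breeding pairs

Phase 1: N(20) = 70·e^(0.16×20) = 70·e^3.2 = 1717.28.
Phase 2 runs for 33.5 − 20 = 13.5 years at r = 0.106.
N(33.5) = 1717.28·e^(0.106×13.5) = 1717.28·e^1.431 = 7183.16.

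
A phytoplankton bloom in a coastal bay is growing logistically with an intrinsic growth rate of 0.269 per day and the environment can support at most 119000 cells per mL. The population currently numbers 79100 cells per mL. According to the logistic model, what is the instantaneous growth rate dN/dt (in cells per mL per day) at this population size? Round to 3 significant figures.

7130 cells per mL per day

dN/dt = rN(1 − N/K) = 0.269 × 79100 × (1 − 79100/119000).
1 − 79100/119000 = 0.33529; dN/dt = 0.269 × 79100 × 0.33529 = 7134.4.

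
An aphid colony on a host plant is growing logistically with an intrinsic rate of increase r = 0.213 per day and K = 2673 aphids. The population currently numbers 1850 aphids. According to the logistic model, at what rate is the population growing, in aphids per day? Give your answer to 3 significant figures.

121 aphids per day

dN/dt = rN(1 − N/K) = 0.213 × 1850 × (1 − 1850/2673).
1 − 1850/2673 = 0.30789; dN/dt = 0.213 × 1850 × 0.30789 = 121.33.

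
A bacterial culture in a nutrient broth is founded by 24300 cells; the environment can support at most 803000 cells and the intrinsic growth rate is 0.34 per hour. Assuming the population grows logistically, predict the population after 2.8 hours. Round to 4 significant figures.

60070 cells

A = (K − N₀)/N₀ = (803000 − 24300)/24300 = 32.045.
N(t) = K/(1 + A·e^(−rt)) = 803000/(1 + 32.045×e^(−0.34×2.8)).
e^(−0.952) = 0.38597; denominator = 1 + 32.045×0.38597 = 13.368.
N = 803000/13.368 = 60066.8.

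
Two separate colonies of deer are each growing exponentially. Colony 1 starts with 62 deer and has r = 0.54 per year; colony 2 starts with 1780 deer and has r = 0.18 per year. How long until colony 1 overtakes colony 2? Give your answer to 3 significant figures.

Set 62·e^(0.54t) = 1780·e^(0.18t).
e^((0.54 − 0.18)t) = 1780/62 → e^(0.36·t) = 28.71.
0.36·t = ln(28.71) = 3.3572, so t = 3.3572/0.36 = 9.3257.

9.33 years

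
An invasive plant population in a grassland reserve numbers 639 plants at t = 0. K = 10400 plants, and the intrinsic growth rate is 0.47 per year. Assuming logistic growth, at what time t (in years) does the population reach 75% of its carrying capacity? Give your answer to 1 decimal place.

8.1 years

A = (K − N₀)/N₀ = (10400 − 639)/639 = 15.275.
Solve 10400/(1 + 15.275·e^(−0.47t)) = 7800: 1 + 15.275·e^(−0.47t) = 1.3333, so e^(−0.47t) = 0.0218215.
−0.47·t = ln(0.0218215) = -3.8249, so t = 3.8249/0.47 = 8.138.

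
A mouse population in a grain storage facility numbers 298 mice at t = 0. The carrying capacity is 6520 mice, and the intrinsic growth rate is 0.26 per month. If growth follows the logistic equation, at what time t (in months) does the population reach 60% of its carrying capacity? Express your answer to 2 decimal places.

13.25 months

A = (K − N₀)/N₀ = (6520 − 298)/298 = 20.879.
Solve 6520/(1 + 20.879·e^(−0.26t)) = 3912: 1 + 20.879·e^(−0.26t) = 1.6667, so e^(−0.26t) = 0.0319297.
−0.26·t = ln(0.0319297) = -3.4442, so t = 3.4442/0.26 = 13.247.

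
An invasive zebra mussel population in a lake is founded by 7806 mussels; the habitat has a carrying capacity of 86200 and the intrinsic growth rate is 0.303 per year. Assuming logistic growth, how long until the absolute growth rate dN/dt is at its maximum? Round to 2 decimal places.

Logistic growth is fastest at N = K/2 = 43100.
A = (K − N₀)/N₀ = 10.043. Set K/(1 + A·e^(−rt)) = K/2 → A·e^(−rt) = 1.
e^(−0.303t) = 1/10.043 = 0.0995739, so t = ln(10.043)/0.303 = 2.3069/0.303 = 7.6134.

7.61 years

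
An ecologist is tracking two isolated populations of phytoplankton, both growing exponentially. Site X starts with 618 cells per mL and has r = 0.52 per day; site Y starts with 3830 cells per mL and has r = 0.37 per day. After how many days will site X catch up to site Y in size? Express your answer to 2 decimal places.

12.16 days

Set 618·e^(0.52t) = 3830·e^(0.37t).
e^((0.52 − 0.37)t) = 3830/618 → e^(0.15·t) = 6.1974.
0.15·t = ln(6.1974) = 1.8241, so t = 1.8241/0.15 = 12.161.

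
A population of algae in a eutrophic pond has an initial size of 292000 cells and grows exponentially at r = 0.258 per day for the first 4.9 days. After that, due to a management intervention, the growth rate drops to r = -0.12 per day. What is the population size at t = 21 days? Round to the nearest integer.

149748 cells

Phase 1: N(4.9) = 292000·e^(0.258×4.9) = 292000·e^1.264 = 1.033756×10^6.
Phase 2 runs for 21 − 4.9 = 16.1 days at r = -0.12.
N(21) = 1.033756×10^6·e^(-0.12×16.1) = 1.033756×10^6·e^-1.932 = 149748.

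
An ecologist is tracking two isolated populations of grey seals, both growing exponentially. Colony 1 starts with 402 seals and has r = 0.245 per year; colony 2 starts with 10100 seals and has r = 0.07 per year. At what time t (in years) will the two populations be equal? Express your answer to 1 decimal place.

18.4 years

Set 402·e^(0.245t) = 10100·e^(0.07t).
e^((0.245 − 0.07)t) = 10100/402 → e^(0.175·t) = 25.124.
0.175·t = ln(25.124) = 3.2238, so t = 3.2238/0.175 = 18.422.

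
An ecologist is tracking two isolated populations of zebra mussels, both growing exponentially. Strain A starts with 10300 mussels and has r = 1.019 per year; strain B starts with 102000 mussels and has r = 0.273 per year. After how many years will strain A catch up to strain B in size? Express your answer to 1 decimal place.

3.1 years

Set 10300·e^(1.019t) = 102000·e^(0.273t).
e^((1.019 − 0.273)t) = 102000/10300 → e^(0.746·t) = 9.9029.
0.746·t = ln(9.9029) = 2.2928, so t = 2.2928/0.746 = 3.0735.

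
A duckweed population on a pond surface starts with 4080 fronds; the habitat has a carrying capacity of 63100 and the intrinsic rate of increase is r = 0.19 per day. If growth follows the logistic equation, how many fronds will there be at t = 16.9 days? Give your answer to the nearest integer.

39856 fronds

A = (K − N₀)/N₀ = (63100 − 4080)/4080 = 14.466.
N(t) = K/(1 + A·e^(−rt)) = 63100/(1 + 14.466×e^(−0.19×16.9)).
e^(−3.211) = 0.040316; denominator = 1 + 14.466×0.040316 = 1.5832.
N = 63100/1.5832 = 39855.9.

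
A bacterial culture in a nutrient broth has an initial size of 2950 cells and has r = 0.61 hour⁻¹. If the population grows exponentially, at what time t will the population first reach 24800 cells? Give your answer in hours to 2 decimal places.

3.49 hours

Set N₀·e^(rt) = 24800: e^(0.61·t) = 24800/2950 = 8.4068.
0.61·t = ln(8.4068) = 2.129, so t = 2.129/0.61 = 3.4902.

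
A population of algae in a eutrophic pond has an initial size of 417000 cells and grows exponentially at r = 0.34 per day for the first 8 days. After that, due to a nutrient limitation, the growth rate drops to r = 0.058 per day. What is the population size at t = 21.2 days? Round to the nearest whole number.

Phase 1: N(8) = 417000·e^(0.34×8) = 417000·e^2.72 = 6.330194×10^6.
Phase 2 runs for 21.2 − 8 = 13.2 days at r = 0.058.
N(21.2) = 6.330194×10^6·e^(0.058×13.2) = 6.330194×10^6·e^0.7656 = 1.361172×10^7.

13611717 cells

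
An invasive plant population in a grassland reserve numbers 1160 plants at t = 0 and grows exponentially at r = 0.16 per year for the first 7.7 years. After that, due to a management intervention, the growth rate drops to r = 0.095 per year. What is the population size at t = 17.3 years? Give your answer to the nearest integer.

9899 plants

Phase 1: N(7.7) = 1160·e^(0.16×7.7) = 1160·e^1.232 = 3976.57.
Phase 2 runs for 17.3 − 7.7 = 9.6 years at r = 0.095.
N(17.3) = 3976.57·e^(0.095×9.6) = 3976.57·e^0.912 = 9898.86.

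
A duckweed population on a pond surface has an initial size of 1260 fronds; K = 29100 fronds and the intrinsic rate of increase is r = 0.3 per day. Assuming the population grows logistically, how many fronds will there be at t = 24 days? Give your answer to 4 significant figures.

28630 fronds

A = (K − N₀)/N₀ = (29100 − 1260)/1260 = 22.095.
N(t) = K/(1 + A·e^(−rt)) = 29100/(1 + 22.095×e^(−0.3×24)).
e^(−7.2) = 0.00074659; denominator = 1 + 22.095×0.00074659 = 1.0165.
N = 29100/1.0165 = 28627.8.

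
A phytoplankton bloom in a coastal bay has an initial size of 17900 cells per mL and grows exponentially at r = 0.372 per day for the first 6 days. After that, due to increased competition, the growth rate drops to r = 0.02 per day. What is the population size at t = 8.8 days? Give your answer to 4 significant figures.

Phase 1: N(6) = 17900·e^(0.372×6) = 17900·e^2.232 = 166801.
Phase 2 runs for 8.8 − 6 = 2.8 days at r = 0.02.
N(8.8) = 166801·e^(0.02×2.8) = 166801·e^0.056 = 176408.

176400 cells per mL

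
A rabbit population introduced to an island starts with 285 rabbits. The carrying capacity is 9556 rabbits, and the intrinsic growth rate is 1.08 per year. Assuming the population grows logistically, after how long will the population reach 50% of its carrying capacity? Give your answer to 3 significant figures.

3.22 years

A = (K − N₀)/N₀ = (9556 − 285)/285 = 32.53.
Solve 9556/(1 + 32.53·e^(−1.08t)) = 4778: 1 + 32.53·e^(−1.08t) = 2, so e^(−1.08t) = 0.030741.
−1.08·t = ln(0.030741) = -3.4822, so t = 3.4822/1.08 = 3.2242.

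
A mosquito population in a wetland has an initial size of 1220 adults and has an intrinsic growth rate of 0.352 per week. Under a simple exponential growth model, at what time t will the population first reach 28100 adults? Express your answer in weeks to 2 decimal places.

Set N₀·e^(rt) = 28100: e^(0.352·t) = 28100/1220 = 23.033.
0.352·t = ln(23.033) = 3.1369, so t = 3.1369/0.352 = 8.9117.

8.91 weeks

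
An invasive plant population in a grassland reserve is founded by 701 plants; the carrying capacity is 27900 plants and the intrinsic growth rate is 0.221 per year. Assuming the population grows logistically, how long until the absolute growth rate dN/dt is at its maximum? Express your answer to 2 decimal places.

16.55 years

Logistic growth is fastest at N = K/2 = 13950.
A = (K − N₀)/N₀ = 38.8. Set K/(1 + A·e^(−rt)) = K/2 → A·e^(−rt) = 1.
e^(−0.221t) = 1/38.8 = 0.025773, so t = ln(38.8)/0.221 = 3.6584/0.221 = 16.554.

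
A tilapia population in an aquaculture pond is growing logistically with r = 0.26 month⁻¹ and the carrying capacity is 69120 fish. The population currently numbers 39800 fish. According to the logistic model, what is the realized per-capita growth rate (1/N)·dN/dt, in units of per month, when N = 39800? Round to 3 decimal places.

0.110 per month

(1/N)·dN/dt = r(1 − N/K) = 0.26 × (1 − 39800/69120).
= 0.26 × 0.42419 = 0.11029.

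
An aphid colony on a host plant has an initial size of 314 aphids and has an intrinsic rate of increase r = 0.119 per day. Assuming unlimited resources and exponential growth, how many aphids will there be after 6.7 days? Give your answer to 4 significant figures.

N(t) = N₀·e^(rt) = 314 × e^(0.119×6.7) = 314 × e^0.7973.
e^0.7973 ≈ 2.2195, so N ≈ 314 × 2.2195 = 696.936.

696.9 aphids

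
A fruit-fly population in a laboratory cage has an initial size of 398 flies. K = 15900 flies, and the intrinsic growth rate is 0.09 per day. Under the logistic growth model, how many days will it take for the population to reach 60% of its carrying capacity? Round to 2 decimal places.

A = (K − N₀)/N₀ = (15900 − 398)/398 = 38.95.
Solve 15900/(1 + 38.95·e^(−0.09t)) = 9540: 1 + 38.95·e^(−0.09t) = 1.6667, so e^(−0.09t) = 0.0171161.
−0.09·t = ln(0.0171161) = -4.0677, so t = 4.0677/0.09 = 45.197.

45.20 days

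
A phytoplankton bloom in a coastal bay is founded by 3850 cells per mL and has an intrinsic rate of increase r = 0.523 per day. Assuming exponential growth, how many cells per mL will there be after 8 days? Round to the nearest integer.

252667 cells per mL

N(t) = N₀·e^(rt) = 3850 × e^(0.523×8) = 3850 × e^4.184.
e^4.184 ≈ 65.628, so N ≈ 3850 × 65.628 = 252667.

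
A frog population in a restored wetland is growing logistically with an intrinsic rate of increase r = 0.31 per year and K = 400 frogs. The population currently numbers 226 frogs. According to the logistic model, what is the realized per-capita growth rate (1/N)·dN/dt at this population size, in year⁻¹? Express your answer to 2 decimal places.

(1/N)·dN/dt = r(1 − N/K) = 0.31 × (1 − 226/400).
= 0.31 × 0.435 = 0.13485.

0.13 per year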